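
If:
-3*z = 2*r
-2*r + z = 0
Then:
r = 0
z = 0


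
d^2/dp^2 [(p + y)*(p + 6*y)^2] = 6*p + 26*y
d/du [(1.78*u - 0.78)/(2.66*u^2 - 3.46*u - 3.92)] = (-4.7348*u^2 + 4.1496*u - 9.6764)/(7.0756*u^4 - 18.4072*u^3 - 8.8828*u^2 + 27.1264*u + 15.3664)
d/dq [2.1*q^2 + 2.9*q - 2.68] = 4.2*q + 2.9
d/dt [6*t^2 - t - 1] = 12*t - 1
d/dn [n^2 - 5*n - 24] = 2*n - 5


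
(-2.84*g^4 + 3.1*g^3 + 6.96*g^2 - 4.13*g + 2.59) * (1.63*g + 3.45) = -4.6292*g^5 - 4.745*g^4 + 22.0398*g^3 + 17.2801*g^2 - 10.0268*g + 8.9355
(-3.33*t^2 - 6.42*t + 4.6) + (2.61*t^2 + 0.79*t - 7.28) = -0.72*t^2 - 5.63*t - 2.68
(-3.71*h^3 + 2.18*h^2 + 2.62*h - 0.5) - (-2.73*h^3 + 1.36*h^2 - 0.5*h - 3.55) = -0.98*h^3 + 0.82*h^2 + 3.12*h + 3.05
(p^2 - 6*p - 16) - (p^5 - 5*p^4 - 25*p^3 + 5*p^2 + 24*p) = -p^5 + 5*p^4 + 25*p^3 - 4*p^2 - 30*p - 16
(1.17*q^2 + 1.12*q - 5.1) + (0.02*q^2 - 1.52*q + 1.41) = 1.19*q^2 - 0.4*q - 3.69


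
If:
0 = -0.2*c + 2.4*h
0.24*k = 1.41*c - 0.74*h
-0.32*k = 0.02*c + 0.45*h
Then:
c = 0.00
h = 0.00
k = 0.00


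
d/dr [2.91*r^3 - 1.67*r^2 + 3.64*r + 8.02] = 8.73*r^2 - 3.34*r + 3.64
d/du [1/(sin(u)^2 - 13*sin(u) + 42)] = (13 - 2*sin(u))*cos(u)/(sin(u)^2 - 13*sin(u) + 42)^2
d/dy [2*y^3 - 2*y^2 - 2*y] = 6*y^2 - 4*y - 2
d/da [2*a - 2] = 2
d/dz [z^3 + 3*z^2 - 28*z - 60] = 3*z^2 + 6*z - 28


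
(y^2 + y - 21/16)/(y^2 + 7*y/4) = (y - 3/4)/y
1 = 1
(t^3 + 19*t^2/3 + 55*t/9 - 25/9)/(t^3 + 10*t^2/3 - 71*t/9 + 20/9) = (3*t + 5)/(3*t - 4)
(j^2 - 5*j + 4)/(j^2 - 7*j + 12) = (j - 1)/(j - 3)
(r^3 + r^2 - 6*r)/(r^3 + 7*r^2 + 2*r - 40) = r*(r + 3)/(r^2 + 9*r + 20)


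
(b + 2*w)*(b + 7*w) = b^2 + 9*b*w + 14*w^2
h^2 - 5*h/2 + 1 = (h - 2)*(h - 1/2)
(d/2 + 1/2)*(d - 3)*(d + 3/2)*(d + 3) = d^4/2 + 5*d^3/4 - 15*d^2/4 - 45*d/4 - 27/4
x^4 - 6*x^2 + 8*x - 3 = (x - 1)^3*(x + 3)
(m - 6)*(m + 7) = m^2 + m - 42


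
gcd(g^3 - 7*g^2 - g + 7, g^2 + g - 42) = 1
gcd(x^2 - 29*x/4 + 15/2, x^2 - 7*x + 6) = x - 6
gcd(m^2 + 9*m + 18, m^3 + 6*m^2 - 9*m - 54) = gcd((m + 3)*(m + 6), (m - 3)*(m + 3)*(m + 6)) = m^2 + 9*m + 18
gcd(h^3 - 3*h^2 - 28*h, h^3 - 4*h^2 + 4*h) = h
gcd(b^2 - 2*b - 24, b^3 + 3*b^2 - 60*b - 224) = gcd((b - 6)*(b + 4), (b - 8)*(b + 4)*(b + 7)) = b + 4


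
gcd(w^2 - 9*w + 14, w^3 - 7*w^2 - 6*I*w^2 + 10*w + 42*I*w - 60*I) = w - 2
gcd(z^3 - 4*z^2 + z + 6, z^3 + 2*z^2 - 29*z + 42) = z^2 - 5*z + 6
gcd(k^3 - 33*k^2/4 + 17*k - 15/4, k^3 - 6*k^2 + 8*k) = 1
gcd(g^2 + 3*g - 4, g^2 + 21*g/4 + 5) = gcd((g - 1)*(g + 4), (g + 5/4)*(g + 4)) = g + 4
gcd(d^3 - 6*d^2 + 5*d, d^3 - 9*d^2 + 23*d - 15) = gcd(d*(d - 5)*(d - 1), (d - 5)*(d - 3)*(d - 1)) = d^2 - 6*d + 5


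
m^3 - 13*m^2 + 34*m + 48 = (m - 8)*(m - 6)*(m + 1)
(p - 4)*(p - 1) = p^2 - 5*p + 4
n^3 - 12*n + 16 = (n - 2)^2*(n + 4)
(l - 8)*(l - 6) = l^2 - 14*l + 48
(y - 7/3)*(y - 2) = y^2 - 13*y/3 + 14/3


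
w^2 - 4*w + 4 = (w - 2)^2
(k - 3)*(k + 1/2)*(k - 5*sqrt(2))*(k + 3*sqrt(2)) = k^4 - 2*sqrt(2)*k^3 - 5*k^3/2 - 63*k^2/2 + 5*sqrt(2)*k^2 + 3*sqrt(2)*k + 75*k + 45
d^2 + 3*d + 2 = (d + 1)*(d + 2)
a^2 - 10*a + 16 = (a - 8)*(a - 2)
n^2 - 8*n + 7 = (n - 7)*(n - 1)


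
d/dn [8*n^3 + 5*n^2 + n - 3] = 24*n^2 + 10*n + 1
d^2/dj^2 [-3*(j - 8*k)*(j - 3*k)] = -6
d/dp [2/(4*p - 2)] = -2/(2*p - 1)^2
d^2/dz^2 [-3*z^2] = -6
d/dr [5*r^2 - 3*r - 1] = 10*r - 3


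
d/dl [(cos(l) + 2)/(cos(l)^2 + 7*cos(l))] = (sin(l) + 14*sin(l)/cos(l)^2 + 4*tan(l))/(cos(l) + 7)^2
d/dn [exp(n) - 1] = exp(n)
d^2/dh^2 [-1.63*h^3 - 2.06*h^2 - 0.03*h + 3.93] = -9.78*h - 4.12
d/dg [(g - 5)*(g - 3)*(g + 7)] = 3*g^2 - 2*g - 41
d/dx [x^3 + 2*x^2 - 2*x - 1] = 3*x^2 + 4*x - 2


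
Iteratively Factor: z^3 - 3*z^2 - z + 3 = (z - 1)*(z^2 - 2*z - 3) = (z - 1)*(z + 1)*(z - 3)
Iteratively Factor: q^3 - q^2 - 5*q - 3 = (q - 3)*(q^2 + 2*q + 1) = (q - 3)*(q + 1)*(q + 1)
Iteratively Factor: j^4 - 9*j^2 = (j)*(j^3 - 9*j) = j*(j + 3)*(j^2 - 3*j) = j*(j - 3)*(j + 3)*(j)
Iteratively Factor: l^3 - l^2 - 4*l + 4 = (l - 1)*(l^2 - 4) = (l - 1)*(l + 2)*(l - 2)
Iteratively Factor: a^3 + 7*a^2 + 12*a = (a + 4)*(a^2 + 3*a) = a*(a + 4)*(a + 3)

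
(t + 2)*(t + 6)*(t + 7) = t^3 + 15*t^2 + 68*t + 84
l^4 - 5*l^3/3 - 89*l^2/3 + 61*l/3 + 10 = (l - 6)*(l - 1)*(l + 1/3)*(l + 5)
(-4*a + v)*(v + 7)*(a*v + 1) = -4*a^2*v^2 - 28*a^2*v + a*v^3 + 7*a*v^2 - 4*a*v - 28*a + v^2 + 7*v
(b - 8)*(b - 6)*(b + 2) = b^3 - 12*b^2 + 20*b + 96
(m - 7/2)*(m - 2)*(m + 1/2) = m^3 - 5*m^2 + 17*m/4 + 7/2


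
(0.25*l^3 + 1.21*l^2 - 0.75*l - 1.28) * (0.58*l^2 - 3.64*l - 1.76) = 0.145*l^5 - 0.2082*l^4 - 5.2794*l^3 - 0.142*l^2 + 5.9792*l + 2.2528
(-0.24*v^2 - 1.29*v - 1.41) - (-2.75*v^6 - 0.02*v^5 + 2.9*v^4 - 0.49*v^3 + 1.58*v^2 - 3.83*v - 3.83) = 2.75*v^6 + 0.02*v^5 - 2.9*v^4 + 0.49*v^3 - 1.82*v^2 + 2.54*v + 2.42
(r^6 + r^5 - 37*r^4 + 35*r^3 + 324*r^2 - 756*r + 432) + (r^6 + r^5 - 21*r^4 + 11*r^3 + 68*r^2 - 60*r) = 2*r^6 + 2*r^5 - 58*r^4 + 46*r^3 + 392*r^2 - 816*r + 432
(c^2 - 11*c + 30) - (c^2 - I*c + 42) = -11*c + I*c - 12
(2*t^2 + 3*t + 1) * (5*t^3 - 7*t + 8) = 10*t^5 + 15*t^4 - 9*t^3 - 5*t^2 + 17*t + 8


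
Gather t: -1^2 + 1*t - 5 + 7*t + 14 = 8*t + 8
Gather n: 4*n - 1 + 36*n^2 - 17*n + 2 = 36*n^2 - 13*n + 1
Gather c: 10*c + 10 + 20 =10*c + 30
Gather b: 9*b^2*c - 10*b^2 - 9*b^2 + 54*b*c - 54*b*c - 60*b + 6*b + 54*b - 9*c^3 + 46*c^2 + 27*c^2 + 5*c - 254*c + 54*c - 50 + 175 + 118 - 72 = b^2*(9*c - 19) - 9*c^3 + 73*c^2 - 195*c + 171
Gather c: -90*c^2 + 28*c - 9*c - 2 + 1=-90*c^2 + 19*c - 1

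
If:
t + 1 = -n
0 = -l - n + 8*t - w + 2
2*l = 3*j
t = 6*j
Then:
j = 2*w/105 - 2/35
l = w/35 - 3/35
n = -4*w/35 - 23/35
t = 4*w/35 - 12/35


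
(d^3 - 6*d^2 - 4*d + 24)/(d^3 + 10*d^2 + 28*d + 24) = (d^2 - 8*d + 12)/(d^2 + 8*d + 12)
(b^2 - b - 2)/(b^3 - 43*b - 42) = (b - 2)/(b^2 - b - 42)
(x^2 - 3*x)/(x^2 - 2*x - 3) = x/(x + 1)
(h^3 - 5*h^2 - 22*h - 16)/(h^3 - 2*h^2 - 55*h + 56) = (h^2 + 3*h + 2)/(h^2 + 6*h - 7)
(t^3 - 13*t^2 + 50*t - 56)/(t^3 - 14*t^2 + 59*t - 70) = (t - 4)/(t - 5)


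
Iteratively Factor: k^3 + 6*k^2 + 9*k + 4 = (k + 4)*(k^2 + 2*k + 1) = (k + 1)*(k + 4)*(k + 1)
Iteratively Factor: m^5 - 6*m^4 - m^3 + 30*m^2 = (m)*(m^4 - 6*m^3 - m^2 + 30*m) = m^2*(m^3 - 6*m^2 - m + 30) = m^2*(m - 3)*(m^2 - 3*m - 10) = m^2*(m - 3)*(m + 2)*(m - 5)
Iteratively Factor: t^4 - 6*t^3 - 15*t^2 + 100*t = (t - 5)*(t^3 - t^2 - 20*t) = (t - 5)^2*(t^2 + 4*t) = (t - 5)^2*(t + 4)*(t)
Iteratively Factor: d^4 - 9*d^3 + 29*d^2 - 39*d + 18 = (d - 1)*(d^3 - 8*d^2 + 21*d - 18) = (d - 3)*(d - 1)*(d^2 - 5*d + 6) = (d - 3)*(d - 2)*(d - 1)*(d - 3)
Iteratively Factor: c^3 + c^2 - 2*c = (c - 1)*(c^2 + 2*c) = (c - 1)*(c + 2)*(c)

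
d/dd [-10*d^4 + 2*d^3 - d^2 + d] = -40*d^3 + 6*d^2 - 2*d + 1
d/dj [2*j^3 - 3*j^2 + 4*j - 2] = 6*j^2 - 6*j + 4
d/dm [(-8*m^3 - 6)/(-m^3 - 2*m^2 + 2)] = 2*m*(8*m^3 - 33*m - 12)/(m^6 + 4*m^5 + 4*m^4 - 4*m^3 - 8*m^2 + 4)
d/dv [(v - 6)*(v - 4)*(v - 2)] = 3*v^2 - 24*v + 44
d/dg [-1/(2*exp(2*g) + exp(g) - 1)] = (4*exp(g) + 1)*exp(g)/(2*exp(2*g) + exp(g) - 1)^2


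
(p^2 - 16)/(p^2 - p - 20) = (p - 4)/(p - 5)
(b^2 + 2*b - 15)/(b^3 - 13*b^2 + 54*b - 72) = (b + 5)/(b^2 - 10*b + 24)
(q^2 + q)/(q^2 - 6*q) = (q + 1)/(q - 6)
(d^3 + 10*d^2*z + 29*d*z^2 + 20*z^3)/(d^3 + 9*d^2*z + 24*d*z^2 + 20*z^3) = (d^2 + 5*d*z + 4*z^2)/(d^2 + 4*d*z + 4*z^2)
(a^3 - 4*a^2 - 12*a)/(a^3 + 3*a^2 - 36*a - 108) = a*(a + 2)/(a^2 + 9*a + 18)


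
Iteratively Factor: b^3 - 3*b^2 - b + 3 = (b - 3)*(b^2 - 1) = (b - 3)*(b - 1)*(b + 1)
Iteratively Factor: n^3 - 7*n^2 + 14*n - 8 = (n - 2)*(n^2 - 5*n + 4) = (n - 2)*(n - 1)*(n - 4)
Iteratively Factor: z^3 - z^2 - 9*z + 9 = (z - 1)*(z^2 - 9) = (z - 1)*(z + 3)*(z - 3)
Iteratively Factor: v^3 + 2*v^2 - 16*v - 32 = (v - 4)*(v^2 + 6*v + 8) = (v - 4)*(v + 2)*(v + 4)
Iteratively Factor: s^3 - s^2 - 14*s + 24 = (s - 3)*(s^2 + 2*s - 8) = (s - 3)*(s + 4)*(s - 2)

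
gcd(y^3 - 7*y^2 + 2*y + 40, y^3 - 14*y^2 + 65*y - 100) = y^2 - 9*y + 20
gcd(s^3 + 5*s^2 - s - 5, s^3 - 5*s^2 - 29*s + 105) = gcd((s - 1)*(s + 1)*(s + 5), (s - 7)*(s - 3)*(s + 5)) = s + 5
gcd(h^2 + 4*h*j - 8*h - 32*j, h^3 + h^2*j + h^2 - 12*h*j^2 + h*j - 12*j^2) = h + 4*j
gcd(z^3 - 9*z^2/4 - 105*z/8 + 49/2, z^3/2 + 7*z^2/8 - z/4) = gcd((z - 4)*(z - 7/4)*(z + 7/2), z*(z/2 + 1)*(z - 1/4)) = 1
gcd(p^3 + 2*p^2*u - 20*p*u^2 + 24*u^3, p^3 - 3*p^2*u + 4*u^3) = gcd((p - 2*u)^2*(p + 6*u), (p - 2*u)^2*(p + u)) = p^2 - 4*p*u + 4*u^2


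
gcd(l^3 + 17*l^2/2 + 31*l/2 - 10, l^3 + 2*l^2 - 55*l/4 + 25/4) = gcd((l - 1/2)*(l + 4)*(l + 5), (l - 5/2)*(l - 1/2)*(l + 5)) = l^2 + 9*l/2 - 5/2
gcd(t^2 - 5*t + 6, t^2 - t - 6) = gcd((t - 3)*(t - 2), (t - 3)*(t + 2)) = t - 3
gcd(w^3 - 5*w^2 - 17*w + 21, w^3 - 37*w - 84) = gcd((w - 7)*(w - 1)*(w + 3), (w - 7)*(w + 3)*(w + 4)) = w^2 - 4*w - 21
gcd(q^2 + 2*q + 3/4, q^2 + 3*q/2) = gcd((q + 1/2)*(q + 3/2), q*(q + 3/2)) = q + 3/2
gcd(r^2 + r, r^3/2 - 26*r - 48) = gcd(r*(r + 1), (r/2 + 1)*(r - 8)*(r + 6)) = 1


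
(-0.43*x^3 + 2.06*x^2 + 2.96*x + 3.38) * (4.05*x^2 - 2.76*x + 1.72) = -1.7415*x^5 + 9.5298*x^4 + 5.5628*x^3 + 9.0626*x^2 - 4.2376*x + 5.8136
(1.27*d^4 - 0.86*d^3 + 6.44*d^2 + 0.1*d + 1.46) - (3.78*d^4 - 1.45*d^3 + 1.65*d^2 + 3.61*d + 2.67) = -2.51*d^4 + 0.59*d^3 + 4.79*d^2 - 3.51*d - 1.21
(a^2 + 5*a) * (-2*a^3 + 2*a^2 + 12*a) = -2*a^5 - 8*a^4 + 22*a^3 + 60*a^2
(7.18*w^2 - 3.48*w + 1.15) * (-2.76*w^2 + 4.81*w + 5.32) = -19.8168*w^4 + 44.1406*w^3 + 18.2848*w^2 - 12.9821*w + 6.118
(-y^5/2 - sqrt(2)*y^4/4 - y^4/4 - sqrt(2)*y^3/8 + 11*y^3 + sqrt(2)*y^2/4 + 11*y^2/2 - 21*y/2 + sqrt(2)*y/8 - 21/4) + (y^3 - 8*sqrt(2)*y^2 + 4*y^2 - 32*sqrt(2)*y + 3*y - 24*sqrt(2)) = -y^5/2 - sqrt(2)*y^4/4 - y^4/4 - sqrt(2)*y^3/8 + 12*y^3 - 31*sqrt(2)*y^2/4 + 19*y^2/2 - 255*sqrt(2)*y/8 - 15*y/2 - 24*sqrt(2) - 21/4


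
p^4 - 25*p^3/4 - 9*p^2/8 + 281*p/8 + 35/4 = (p - 5)*(p - 7/2)*(p + 1/4)*(p + 2)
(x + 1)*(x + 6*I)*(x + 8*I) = x^3 + x^2 + 14*I*x^2 - 48*x + 14*I*x - 48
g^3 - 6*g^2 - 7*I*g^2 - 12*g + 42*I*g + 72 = (g - 6)*(g - 4*I)*(g - 3*I)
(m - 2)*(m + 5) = m^2 + 3*m - 10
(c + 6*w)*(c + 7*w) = c^2 + 13*c*w + 42*w^2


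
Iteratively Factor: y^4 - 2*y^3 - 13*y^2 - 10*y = (y + 2)*(y^3 - 4*y^2 - 5*y) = (y - 5)*(y + 2)*(y^2 + y) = (y - 5)*(y + 1)*(y + 2)*(y)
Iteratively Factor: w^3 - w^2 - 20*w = (w)*(w^2 - w - 20) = w*(w - 5)*(w + 4)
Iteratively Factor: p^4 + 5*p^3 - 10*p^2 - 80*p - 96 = (p + 3)*(p^3 + 2*p^2 - 16*p - 32) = (p + 3)*(p + 4)*(p^2 - 2*p - 8) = (p - 4)*(p + 3)*(p + 4)*(p + 2)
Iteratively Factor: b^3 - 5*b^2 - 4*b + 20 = (b + 2)*(b^2 - 7*b + 10) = (b - 5)*(b + 2)*(b - 2)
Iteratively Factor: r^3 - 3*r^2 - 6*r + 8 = (r - 1)*(r^2 - 2*r - 8) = (r - 4)*(r - 1)*(r + 2)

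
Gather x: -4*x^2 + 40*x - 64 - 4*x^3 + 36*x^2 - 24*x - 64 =-4*x^3 + 32*x^2 + 16*x - 128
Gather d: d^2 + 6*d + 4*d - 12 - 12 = d^2 + 10*d - 24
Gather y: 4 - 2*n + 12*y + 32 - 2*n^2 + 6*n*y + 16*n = -2*n^2 + 14*n + y*(6*n + 12) + 36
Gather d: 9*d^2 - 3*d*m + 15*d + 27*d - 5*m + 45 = 9*d^2 + d*(42 - 3*m) - 5*m + 45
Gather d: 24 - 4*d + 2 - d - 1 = 25 - 5*d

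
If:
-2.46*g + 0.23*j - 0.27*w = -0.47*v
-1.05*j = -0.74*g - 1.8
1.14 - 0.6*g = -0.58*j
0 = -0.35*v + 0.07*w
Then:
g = 11.16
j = 9.58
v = -28.69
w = -143.47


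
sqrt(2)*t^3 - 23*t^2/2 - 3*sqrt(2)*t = t*(t - 6*sqrt(2))*(sqrt(2)*t + 1/2)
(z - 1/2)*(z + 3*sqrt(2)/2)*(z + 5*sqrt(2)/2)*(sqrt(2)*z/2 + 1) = sqrt(2)*z^4/2 - sqrt(2)*z^3/4 + 5*z^3 - 5*z^2/2 + 31*sqrt(2)*z^2/4 - 31*sqrt(2)*z/8 + 15*z/2 - 15/4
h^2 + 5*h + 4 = (h + 1)*(h + 4)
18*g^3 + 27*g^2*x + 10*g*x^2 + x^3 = (g + x)*(3*g + x)*(6*g + x)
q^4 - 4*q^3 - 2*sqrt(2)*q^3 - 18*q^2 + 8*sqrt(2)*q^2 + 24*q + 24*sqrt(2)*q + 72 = (q - 6)*(q + 2)*(q - 3*sqrt(2))*(q + sqrt(2))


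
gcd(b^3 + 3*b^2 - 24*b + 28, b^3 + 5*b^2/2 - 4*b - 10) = b - 2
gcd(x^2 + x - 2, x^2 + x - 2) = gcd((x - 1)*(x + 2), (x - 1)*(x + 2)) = x^2 + x - 2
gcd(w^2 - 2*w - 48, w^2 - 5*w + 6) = 1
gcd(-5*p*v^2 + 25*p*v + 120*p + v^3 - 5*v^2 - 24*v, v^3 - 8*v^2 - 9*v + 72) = v^2 - 5*v - 24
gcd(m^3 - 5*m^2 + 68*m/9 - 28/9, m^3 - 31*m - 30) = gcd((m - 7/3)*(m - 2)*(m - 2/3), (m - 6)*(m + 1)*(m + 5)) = 1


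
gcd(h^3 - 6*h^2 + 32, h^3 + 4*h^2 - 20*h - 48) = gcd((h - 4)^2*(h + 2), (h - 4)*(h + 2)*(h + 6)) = h^2 - 2*h - 8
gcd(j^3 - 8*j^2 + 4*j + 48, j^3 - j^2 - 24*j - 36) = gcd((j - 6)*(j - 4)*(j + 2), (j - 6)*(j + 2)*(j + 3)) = j^2 - 4*j - 12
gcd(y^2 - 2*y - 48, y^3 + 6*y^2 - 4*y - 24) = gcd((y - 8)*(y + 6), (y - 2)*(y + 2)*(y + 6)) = y + 6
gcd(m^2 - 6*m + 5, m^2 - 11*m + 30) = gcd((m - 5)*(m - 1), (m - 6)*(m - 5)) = m - 5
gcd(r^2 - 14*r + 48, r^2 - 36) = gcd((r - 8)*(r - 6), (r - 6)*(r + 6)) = r - 6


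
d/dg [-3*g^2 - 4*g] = -6*g - 4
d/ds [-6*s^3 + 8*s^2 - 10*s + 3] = -18*s^2 + 16*s - 10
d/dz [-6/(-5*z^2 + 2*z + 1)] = 12*(1 - 5*z)/(-5*z^2 + 2*z + 1)^2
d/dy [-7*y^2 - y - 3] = -14*y - 1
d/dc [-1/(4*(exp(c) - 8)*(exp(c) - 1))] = (2*exp(c) - 9)/(16*(exp(c) - 8)^2*sinh(c/2)^2)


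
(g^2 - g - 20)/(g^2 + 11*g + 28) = (g - 5)/(g + 7)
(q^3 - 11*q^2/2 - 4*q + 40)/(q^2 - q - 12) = (q^2 - 3*q/2 - 10)/(q + 3)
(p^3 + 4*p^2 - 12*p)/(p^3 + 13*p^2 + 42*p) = (p - 2)/(p + 7)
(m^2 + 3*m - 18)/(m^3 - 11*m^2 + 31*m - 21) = (m + 6)/(m^2 - 8*m + 7)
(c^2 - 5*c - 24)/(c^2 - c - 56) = (c + 3)/(c + 7)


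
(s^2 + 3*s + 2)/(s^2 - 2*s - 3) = (s + 2)/(s - 3)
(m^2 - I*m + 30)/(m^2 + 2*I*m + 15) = (m - 6*I)/(m - 3*I)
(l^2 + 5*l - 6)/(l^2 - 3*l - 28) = (-l^2 - 5*l + 6)/(-l^2 + 3*l + 28)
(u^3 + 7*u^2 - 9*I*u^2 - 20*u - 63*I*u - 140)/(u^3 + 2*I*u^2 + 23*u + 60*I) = (u^2 + u*(7 - 4*I) - 28*I)/(u^2 + 7*I*u - 12)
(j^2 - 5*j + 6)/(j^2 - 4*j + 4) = (j - 3)/(j - 2)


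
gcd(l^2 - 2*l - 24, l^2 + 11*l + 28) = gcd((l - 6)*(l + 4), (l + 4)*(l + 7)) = l + 4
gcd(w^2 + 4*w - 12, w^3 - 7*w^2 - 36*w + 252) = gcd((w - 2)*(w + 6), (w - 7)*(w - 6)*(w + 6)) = w + 6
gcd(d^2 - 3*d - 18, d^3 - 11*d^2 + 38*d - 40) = 1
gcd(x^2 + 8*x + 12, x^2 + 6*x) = x + 6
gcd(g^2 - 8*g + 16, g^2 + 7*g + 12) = 1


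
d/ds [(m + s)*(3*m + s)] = 4*m + 2*s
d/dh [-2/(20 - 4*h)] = -1/(2*(h - 5)^2)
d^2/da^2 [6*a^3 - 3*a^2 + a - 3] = 36*a - 6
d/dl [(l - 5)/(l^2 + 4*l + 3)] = (l^2 + 4*l - 2*(l - 5)*(l + 2) + 3)/(l^2 + 4*l + 3)^2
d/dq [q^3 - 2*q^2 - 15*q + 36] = 3*q^2 - 4*q - 15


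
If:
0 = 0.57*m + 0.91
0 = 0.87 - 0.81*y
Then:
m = -1.60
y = 1.07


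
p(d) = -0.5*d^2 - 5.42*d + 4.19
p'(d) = -1.0*d - 5.42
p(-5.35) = 18.88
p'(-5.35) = -0.07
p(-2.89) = 15.68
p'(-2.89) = -2.53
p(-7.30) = 17.11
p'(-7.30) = 1.88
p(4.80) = -33.35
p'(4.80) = -10.22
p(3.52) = -21.08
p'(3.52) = -8.94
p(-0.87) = 8.53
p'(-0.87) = -4.55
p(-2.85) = 15.58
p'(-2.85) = -2.57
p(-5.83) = 18.79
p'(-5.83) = 0.41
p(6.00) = -46.33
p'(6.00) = -11.42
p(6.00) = -46.33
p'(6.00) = -11.42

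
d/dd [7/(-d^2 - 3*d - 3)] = 7*(2*d + 3)/(d^2 + 3*d + 3)^2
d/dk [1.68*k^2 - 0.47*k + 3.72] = 3.36*k - 0.47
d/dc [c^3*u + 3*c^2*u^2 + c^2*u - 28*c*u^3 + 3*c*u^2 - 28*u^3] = u*(3*c^2 + 6*c*u + 2*c - 28*u^2 + 3*u)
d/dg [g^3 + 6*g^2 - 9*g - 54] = 3*g^2 + 12*g - 9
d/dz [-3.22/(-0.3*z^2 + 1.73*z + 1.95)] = (5.5706 - 1.932*z)/(-0.3*z^2 + 1.73*z + 1.95)^2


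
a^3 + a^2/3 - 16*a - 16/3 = (a - 4)*(a + 1/3)*(a + 4)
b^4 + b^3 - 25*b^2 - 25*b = b*(b - 5)*(b + 1)*(b + 5)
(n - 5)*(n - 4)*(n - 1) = n^3 - 10*n^2 + 29*n - 20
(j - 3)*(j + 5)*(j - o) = j^3 - j^2*o + 2*j^2 - 2*j*o - 15*j + 15*o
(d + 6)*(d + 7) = d^2 + 13*d + 42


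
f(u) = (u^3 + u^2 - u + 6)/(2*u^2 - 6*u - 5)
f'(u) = (6 - 4*u)*(u^3 + u^2 - u + 6)/(2*u^2 - 6*u - 5)^2 + (3*u^2 + 2*u - 1)/(2*u^2 - 6*u - 5)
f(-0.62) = -13.24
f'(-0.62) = 221.68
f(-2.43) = -0.00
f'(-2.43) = 0.55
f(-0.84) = 4.79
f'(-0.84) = 30.51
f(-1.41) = 0.89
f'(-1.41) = 1.68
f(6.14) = 8.02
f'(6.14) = -0.73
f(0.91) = -0.76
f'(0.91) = -0.17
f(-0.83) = 5.12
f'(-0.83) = 34.68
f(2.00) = -1.78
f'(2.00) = -2.06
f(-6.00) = -1.63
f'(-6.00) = 0.45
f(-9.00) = -3.00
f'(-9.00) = 0.46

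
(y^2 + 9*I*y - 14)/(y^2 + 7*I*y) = (y + 2*I)/y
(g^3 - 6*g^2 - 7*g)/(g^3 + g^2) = (g - 7)/g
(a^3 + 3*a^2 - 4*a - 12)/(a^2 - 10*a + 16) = (a^2 + 5*a + 6)/(a - 8)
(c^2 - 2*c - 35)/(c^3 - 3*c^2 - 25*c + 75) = (c - 7)/(c^2 - 8*c + 15)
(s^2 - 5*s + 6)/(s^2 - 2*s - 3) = (s - 2)/(s + 1)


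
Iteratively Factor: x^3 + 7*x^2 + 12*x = (x)*(x^2 + 7*x + 12) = x*(x + 4)*(x + 3)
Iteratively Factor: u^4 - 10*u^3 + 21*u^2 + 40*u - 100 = (u - 5)*(u^3 - 5*u^2 - 4*u + 20) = (u - 5)*(u - 2)*(u^2 - 3*u - 10) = (u - 5)*(u - 2)*(u + 2)*(u - 5)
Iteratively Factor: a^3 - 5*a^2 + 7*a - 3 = (a - 1)*(a^2 - 4*a + 3) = (a - 3)*(a - 1)*(a - 1)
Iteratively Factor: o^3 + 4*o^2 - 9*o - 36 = (o + 4)*(o^2 - 9) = (o - 3)*(o + 4)*(o + 3)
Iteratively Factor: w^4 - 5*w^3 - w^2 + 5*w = (w + 1)*(w^3 - 6*w^2 + 5*w) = (w - 5)*(w + 1)*(w^2 - w) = (w - 5)*(w - 1)*(w + 1)*(w)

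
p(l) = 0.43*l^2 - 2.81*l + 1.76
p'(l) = 0.86*l - 2.81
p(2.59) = -2.63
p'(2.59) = -0.58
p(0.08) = 1.54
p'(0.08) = -2.74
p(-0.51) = 3.30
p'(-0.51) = -3.25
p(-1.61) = 7.40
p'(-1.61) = -4.19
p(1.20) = -0.99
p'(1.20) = -1.78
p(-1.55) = 7.15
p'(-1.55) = -4.14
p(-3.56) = 17.21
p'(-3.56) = -5.87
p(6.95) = 3.00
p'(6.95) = 3.17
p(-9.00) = 61.88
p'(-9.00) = -10.55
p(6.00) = 0.38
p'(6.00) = 2.35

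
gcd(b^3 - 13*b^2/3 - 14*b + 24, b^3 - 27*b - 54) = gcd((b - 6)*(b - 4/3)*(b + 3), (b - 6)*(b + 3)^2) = b^2 - 3*b - 18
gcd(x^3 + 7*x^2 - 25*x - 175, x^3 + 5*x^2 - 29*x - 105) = x^2 + 2*x - 35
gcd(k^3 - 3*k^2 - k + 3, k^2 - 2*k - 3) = k^2 - 2*k - 3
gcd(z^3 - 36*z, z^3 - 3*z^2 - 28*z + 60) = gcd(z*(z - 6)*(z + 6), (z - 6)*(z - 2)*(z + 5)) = z - 6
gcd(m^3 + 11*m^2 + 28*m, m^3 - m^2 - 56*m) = m^2 + 7*m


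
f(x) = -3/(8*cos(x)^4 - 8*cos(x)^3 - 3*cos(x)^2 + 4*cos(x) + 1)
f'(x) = -3*(32*sin(x)*cos(x)^3 - 24*sin(x)*cos(x)^2 - 6*sin(x)*cos(x) + 4*sin(x))/(8*cos(x)^4 - 8*cos(x)^3 - 3*cos(x)^2 + 4*cos(x) + 1)^2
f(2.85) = -0.37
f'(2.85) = 0.52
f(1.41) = -1.95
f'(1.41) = -3.21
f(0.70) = -2.05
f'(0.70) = 0.28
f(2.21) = -11.64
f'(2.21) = 281.06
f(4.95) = -1.77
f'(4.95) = 1.70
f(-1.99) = 8.19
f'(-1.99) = 6.30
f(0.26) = -1.65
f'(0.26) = -1.09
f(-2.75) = -0.44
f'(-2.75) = -0.87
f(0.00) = -1.50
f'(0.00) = 0.00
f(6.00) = -1.67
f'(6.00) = 1.16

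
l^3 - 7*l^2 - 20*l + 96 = (l - 8)*(l - 3)*(l + 4)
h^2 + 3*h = h*(h + 3)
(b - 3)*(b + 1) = b^2 - 2*b - 3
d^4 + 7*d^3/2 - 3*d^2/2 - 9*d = d*(d - 3/2)*(d + 2)*(d + 3)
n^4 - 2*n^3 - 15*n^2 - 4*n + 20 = (n - 5)*(n - 1)*(n + 2)^2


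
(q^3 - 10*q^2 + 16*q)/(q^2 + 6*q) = (q^2 - 10*q + 16)/(q + 6)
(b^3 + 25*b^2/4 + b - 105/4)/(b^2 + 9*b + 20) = (4*b^2 + 5*b - 21)/(4*(b + 4))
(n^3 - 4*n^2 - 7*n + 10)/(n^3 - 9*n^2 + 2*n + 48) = (n^2 - 6*n + 5)/(n^2 - 11*n + 24)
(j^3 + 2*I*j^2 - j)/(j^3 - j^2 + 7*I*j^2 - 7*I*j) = (j^2 + 2*I*j - 1)/(j^2 - j + 7*I*j - 7*I)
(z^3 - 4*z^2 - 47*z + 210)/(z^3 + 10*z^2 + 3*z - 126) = (z^2 - 11*z + 30)/(z^2 + 3*z - 18)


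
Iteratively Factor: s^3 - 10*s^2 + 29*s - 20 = (s - 4)*(s^2 - 6*s + 5) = (s - 4)*(s - 1)*(s - 5)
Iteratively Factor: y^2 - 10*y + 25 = (y - 5)*(y - 5)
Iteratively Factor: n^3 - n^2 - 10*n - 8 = (n + 2)*(n^2 - 3*n - 4) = (n - 4)*(n + 2)*(n + 1)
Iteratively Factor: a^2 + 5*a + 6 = (a + 3)*(a + 2)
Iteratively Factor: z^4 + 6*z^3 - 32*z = (z + 4)*(z^3 + 2*z^2 - 8*z) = (z - 2)*(z + 4)*(z^2 + 4*z) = z*(z - 2)*(z + 4)*(z + 4)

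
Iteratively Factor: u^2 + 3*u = (u + 3)*(u)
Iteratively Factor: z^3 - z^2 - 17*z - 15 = (z + 3)*(z^2 - 4*z - 5) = (z - 5)*(z + 3)*(z + 1)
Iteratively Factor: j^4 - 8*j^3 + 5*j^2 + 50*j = (j - 5)*(j^3 - 3*j^2 - 10*j) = (j - 5)*(j + 2)*(j^2 - 5*j) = j*(j - 5)*(j + 2)*(j - 5)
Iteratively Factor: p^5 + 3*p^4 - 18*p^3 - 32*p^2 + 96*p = (p)*(p^4 + 3*p^3 - 18*p^2 - 32*p + 96) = p*(p + 4)*(p^3 - p^2 - 14*p + 24) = p*(p + 4)^2*(p^2 - 5*p + 6) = p*(p - 2)*(p + 4)^2*(p - 3)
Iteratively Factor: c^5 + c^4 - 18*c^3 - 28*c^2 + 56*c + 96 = (c - 2)*(c^4 + 3*c^3 - 12*c^2 - 52*c - 48) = (c - 4)*(c - 2)*(c^3 + 7*c^2 + 16*c + 12) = (c - 4)*(c - 2)*(c + 2)*(c^2 + 5*c + 6) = (c - 4)*(c - 2)*(c + 2)^2*(c + 3)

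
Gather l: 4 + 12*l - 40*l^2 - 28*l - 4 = -40*l^2 - 16*l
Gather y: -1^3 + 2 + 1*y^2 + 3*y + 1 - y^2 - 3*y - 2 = 0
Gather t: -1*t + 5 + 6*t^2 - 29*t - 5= 6*t^2 - 30*t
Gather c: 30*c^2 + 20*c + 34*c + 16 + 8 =30*c^2 + 54*c + 24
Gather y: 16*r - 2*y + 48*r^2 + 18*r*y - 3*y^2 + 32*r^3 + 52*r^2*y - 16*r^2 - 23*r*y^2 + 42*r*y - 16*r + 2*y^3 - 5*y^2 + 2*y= 32*r^3 + 32*r^2 + 2*y^3 + y^2*(-23*r - 8) + y*(52*r^2 + 60*r)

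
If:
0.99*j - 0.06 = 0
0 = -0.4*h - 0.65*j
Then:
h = -0.10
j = 0.06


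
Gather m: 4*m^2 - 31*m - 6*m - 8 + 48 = 4*m^2 - 37*m + 40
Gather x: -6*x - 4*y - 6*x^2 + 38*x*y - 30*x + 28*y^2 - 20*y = -6*x^2 + x*(38*y - 36) + 28*y^2 - 24*y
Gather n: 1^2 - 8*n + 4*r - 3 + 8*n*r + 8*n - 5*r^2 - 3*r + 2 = 8*n*r - 5*r^2 + r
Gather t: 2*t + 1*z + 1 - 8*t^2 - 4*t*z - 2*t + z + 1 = -8*t^2 - 4*t*z + 2*z + 2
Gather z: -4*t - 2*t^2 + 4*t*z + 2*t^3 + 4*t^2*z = 2*t^3 - 2*t^2 - 4*t + z*(4*t^2 + 4*t)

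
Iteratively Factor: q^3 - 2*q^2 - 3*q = (q)*(q^2 - 2*q - 3) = q*(q + 1)*(q - 3)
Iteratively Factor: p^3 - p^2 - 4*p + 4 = (p + 2)*(p^2 - 3*p + 2) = (p - 1)*(p + 2)*(p - 2)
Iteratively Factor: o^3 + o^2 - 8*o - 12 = (o + 2)*(o^2 - o - 6) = (o - 3)*(o + 2)*(o + 2)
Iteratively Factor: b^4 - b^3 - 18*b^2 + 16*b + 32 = (b - 4)*(b^3 + 3*b^2 - 6*b - 8) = (b - 4)*(b - 2)*(b^2 + 5*b + 4) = (b - 4)*(b - 2)*(b + 1)*(b + 4)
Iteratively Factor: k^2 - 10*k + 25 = (k - 5)*(k - 5)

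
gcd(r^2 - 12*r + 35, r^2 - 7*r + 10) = r - 5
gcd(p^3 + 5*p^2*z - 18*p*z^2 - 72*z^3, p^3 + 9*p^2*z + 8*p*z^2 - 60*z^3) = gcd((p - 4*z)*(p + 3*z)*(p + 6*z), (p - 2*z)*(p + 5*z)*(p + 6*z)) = p + 6*z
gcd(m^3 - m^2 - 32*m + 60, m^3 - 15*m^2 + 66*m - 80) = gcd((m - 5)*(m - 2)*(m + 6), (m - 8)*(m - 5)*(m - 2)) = m^2 - 7*m + 10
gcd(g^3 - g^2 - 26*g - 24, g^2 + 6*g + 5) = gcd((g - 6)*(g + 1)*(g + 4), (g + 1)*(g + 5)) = g + 1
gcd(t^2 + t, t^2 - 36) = 1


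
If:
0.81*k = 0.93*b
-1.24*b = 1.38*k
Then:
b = 0.00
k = 0.00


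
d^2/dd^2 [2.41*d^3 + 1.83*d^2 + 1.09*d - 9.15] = 14.46*d + 3.66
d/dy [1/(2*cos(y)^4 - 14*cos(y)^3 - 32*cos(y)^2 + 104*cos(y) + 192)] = (-4*sin(y)^2 - 29*cos(y) + 30)*sin(y)/(2*(cos(y) - 8)^2*(cos(y) - 3)^2*(cos(y) + 2)^3)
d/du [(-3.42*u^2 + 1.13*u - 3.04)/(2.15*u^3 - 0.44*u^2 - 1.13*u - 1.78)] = (7.353*u^4 - 4.859*u^3 + 23.9698*u^2 + 9.5*u - 5.4466)/(4.6225*u^6 - 1.892*u^5 - 4.6654*u^4 - 6.6596*u^3 + 2.8433*u^2 + 4.0228*u + 3.1684)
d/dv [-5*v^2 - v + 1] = -10*v - 1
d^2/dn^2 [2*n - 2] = 0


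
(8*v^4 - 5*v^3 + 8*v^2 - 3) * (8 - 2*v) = -16*v^5 + 74*v^4 - 56*v^3 + 64*v^2 + 6*v - 24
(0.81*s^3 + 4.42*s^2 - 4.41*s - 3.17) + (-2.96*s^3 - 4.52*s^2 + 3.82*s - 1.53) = -2.15*s^3 - 0.0999999999999996*s^2 - 0.59*s - 4.7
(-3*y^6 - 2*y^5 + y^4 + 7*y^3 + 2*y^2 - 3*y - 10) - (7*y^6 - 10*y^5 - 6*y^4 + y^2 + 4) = -10*y^6 + 8*y^5 + 7*y^4 + 7*y^3 + y^2 - 3*y - 14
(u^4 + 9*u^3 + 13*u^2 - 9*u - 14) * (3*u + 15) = 3*u^5 + 42*u^4 + 174*u^3 + 168*u^2 - 177*u - 210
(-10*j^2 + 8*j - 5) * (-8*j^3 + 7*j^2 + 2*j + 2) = 80*j^5 - 134*j^4 + 76*j^3 - 39*j^2 + 6*j - 10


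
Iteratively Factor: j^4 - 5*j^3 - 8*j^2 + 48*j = (j)*(j^3 - 5*j^2 - 8*j + 48) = j*(j + 3)*(j^2 - 8*j + 16) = j*(j - 4)*(j + 3)*(j - 4)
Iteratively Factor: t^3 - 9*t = (t)*(t^2 - 9) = t*(t - 3)*(t + 3)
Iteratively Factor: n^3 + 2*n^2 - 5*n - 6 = (n + 1)*(n^2 + n - 6) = (n + 1)*(n + 3)*(n - 2)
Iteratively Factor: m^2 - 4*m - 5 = (m - 5)*(m + 1)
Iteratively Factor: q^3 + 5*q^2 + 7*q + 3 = (q + 1)*(q^2 + 4*q + 3) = (q + 1)*(q + 3)*(q + 1)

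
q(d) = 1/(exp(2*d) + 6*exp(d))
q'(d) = (-2*exp(2*d) - 6*exp(d))/(exp(2*d) + 6*exp(d))^2 = 2*(-exp(d) - 3)*exp(-d)/(exp(d) + 6)^2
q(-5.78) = 53.93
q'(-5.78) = -53.96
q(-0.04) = 0.15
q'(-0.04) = -0.17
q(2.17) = 0.01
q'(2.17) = -0.01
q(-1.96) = 1.16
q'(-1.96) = -1.18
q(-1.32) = 0.60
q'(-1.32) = -0.62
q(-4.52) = 15.28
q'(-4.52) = -15.31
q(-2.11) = 1.35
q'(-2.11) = -1.37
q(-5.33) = 34.38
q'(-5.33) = -34.41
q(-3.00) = 3.32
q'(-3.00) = -3.35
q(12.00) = 0.00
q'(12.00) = 0.00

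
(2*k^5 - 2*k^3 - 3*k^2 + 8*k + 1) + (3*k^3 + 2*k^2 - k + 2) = 2*k^5 + k^3 - k^2 + 7*k + 3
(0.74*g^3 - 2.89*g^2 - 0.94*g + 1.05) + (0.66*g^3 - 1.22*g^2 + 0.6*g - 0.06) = 1.4*g^3 - 4.11*g^2 - 0.34*g + 0.99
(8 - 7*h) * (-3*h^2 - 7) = 21*h^3 - 24*h^2 + 49*h - 56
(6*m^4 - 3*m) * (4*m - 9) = 24*m^5 - 54*m^4 - 12*m^2 + 27*m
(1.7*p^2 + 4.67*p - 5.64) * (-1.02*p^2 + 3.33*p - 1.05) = -1.734*p^4 + 0.8976*p^3 + 19.5189*p^2 - 23.6847*p + 5.922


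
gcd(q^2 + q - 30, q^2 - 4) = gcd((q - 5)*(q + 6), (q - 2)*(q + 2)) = 1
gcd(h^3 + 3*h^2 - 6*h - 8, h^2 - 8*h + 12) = h - 2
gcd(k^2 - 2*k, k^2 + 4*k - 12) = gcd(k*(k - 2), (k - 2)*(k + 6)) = k - 2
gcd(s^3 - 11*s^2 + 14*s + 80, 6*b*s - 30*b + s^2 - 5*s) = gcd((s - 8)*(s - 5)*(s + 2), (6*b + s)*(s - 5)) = s - 5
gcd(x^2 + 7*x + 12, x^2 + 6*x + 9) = x + 3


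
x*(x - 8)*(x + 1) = x^3 - 7*x^2 - 8*x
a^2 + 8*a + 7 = (a + 1)*(a + 7)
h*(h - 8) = h^2 - 8*h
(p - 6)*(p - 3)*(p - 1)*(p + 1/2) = p^4 - 19*p^3/2 + 22*p^2 - 9*p/2 - 9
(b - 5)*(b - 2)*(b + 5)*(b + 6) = b^4 + 4*b^3 - 37*b^2 - 100*b + 300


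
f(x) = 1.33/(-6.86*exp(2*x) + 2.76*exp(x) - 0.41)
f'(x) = 1.33*(13.72*exp(2*x) - 2.76*exp(x))/(-6.86*exp(2*x) + 2.76*exp(x) - 0.41)^2 = (18.2476*exp(x) - 3.6708)*exp(x)/(6.86*exp(2*x) - 2.76*exp(x) + 0.41)^2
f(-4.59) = -3.48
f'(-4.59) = -0.24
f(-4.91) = -3.41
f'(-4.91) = -0.17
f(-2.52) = -5.72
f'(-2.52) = -3.28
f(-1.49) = -9.75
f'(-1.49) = 5.35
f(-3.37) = -4.12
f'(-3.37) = -1.00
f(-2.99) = -4.61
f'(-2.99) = -1.66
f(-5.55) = -3.33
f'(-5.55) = -0.09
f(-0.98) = -3.91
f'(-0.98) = 10.29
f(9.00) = 0.00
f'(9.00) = 0.00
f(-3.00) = -4.59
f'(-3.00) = -1.64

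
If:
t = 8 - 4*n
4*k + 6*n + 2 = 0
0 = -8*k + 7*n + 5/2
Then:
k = 1/76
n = -13/38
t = 178/19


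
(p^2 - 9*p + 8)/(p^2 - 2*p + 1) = (p - 8)/(p - 1)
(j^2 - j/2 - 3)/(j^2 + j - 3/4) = 2*(j - 2)/(2*j - 1)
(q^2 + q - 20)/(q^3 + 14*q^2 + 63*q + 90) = (q - 4)/(q^2 + 9*q + 18)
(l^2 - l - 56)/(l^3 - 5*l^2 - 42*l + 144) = (l + 7)/(l^2 + 3*l - 18)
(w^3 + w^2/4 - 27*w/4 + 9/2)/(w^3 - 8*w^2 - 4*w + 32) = (4*w^2 + 9*w - 9)/(4*(w^2 - 6*w - 16))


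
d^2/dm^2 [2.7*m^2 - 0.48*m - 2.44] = 5.40000000000000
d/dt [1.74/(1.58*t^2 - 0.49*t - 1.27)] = (0.8526 - 5.4984*t)/(-1.58*t^2 + 0.49*t + 1.27)^2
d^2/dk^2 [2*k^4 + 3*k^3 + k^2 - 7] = 24*k^2 + 18*k + 2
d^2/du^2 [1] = 0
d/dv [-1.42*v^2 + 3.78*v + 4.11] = 3.78 - 2.84*v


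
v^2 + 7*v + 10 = (v + 2)*(v + 5)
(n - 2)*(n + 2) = n^2 - 4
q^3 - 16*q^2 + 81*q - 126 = (q - 7)*(q - 6)*(q - 3)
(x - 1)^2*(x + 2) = x^3 - 3*x + 2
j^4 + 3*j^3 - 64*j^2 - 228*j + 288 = (j - 8)*(j - 1)*(j + 6)^2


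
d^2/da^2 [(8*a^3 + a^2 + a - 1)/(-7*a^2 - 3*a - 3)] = 4*(34*a^3 - 3*a^2 - 45*a - 6)/(343*a^6 + 441*a^5 + 630*a^4 + 405*a^3 + 270*a^2 + 81*a + 27)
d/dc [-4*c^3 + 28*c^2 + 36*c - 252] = -12*c^2 + 56*c + 36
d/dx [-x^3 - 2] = -3*x^2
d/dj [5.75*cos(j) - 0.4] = -5.75*sin(j)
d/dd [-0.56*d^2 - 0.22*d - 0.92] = -1.12*d - 0.22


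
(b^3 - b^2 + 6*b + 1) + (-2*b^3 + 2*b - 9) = -b^3 - b^2 + 8*b - 8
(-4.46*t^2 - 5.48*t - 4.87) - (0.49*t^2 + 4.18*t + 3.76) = -4.95*t^2 - 9.66*t - 8.63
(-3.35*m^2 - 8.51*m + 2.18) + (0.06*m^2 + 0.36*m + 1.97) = -3.29*m^2 - 8.15*m + 4.15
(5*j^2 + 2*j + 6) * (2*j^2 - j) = 10*j^4 - j^3 + 10*j^2 - 6*j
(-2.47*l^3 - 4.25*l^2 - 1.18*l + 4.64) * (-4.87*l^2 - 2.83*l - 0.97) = 12.0289*l^5 + 27.6876*l^4 + 20.17*l^3 - 15.1349*l^2 - 11.9866*l - 4.5008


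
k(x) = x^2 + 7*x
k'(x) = 2*x + 7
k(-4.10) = -11.89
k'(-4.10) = -1.20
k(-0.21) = -1.43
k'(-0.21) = 6.58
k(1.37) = 11.47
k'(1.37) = 9.74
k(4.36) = 49.53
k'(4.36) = 15.72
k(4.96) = 59.32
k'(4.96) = 16.92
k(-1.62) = -8.72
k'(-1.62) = 3.76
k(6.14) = 80.68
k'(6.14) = 19.28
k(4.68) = 54.66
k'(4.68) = 16.36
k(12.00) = 228.00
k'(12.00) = 31.00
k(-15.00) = 120.00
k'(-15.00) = -23.00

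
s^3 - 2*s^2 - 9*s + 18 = (s - 3)*(s - 2)*(s + 3)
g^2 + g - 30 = (g - 5)*(g + 6)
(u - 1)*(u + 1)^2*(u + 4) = u^4 + 5*u^3 + 3*u^2 - 5*u - 4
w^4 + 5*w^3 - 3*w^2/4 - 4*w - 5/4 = (w - 1)*(w + 1/2)^2*(w + 5)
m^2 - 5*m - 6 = (m - 6)*(m + 1)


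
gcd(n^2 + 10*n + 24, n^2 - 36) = n + 6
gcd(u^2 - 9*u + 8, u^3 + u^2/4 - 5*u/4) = u - 1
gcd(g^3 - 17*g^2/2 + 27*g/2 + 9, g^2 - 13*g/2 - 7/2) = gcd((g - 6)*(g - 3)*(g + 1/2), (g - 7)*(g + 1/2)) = g + 1/2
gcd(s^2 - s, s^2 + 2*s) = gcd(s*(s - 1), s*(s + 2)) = s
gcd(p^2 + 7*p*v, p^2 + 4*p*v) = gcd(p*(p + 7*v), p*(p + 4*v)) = p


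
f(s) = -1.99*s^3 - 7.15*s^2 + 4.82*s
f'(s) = -5.97*s^2 - 14.3*s + 4.82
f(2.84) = -89.56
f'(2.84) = -83.94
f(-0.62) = -5.26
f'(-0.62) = 11.39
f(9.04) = -2010.88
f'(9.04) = -612.33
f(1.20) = -7.95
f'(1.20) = -20.94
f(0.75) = -1.25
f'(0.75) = -9.26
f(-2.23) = -24.24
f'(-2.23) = 7.02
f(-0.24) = -1.54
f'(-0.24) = 7.91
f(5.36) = -486.02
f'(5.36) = -243.34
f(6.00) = -658.32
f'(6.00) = -295.90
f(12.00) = -4410.48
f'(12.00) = -1026.46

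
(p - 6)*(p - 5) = p^2 - 11*p + 30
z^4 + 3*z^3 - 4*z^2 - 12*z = z*(z - 2)*(z + 2)*(z + 3)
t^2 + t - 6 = (t - 2)*(t + 3)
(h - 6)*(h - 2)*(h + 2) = h^3 - 6*h^2 - 4*h + 24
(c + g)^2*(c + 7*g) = c^3 + 9*c^2*g + 15*c*g^2 + 7*g^3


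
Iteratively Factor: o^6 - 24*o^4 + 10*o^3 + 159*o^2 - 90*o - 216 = (o + 1)*(o^5 - o^4 - 23*o^3 + 33*o^2 + 126*o - 216) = (o + 1)*(o + 4)*(o^4 - 5*o^3 - 3*o^2 + 45*o - 54) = (o - 3)*(o + 1)*(o + 4)*(o^3 - 2*o^2 - 9*o + 18) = (o - 3)*(o - 2)*(o + 1)*(o + 4)*(o^2 - 9) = (o - 3)^2*(o - 2)*(o + 1)*(o + 4)*(o + 3)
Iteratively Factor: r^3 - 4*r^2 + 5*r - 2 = (r - 2)*(r^2 - 2*r + 1) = (r - 2)*(r - 1)*(r - 1)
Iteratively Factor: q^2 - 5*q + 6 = (q - 2)*(q - 3)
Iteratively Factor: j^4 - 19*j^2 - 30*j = (j + 3)*(j^3 - 3*j^2 - 10*j) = (j - 5)*(j + 3)*(j^2 + 2*j) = j*(j - 5)*(j + 3)*(j + 2)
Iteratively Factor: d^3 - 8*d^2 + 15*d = (d)*(d^2 - 8*d + 15) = d*(d - 5)*(d - 3)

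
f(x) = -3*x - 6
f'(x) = -3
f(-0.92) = -3.24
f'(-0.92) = -3.00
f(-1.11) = -2.67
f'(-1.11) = -3.00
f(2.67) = -14.01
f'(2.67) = -3.00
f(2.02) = -12.06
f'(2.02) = -3.00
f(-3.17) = 3.51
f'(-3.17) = -3.00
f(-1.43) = -1.71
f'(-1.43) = -3.00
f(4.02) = -18.06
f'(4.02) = -3.00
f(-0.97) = -3.09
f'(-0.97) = -3.00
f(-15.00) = 39.00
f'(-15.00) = -3.00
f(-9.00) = 21.00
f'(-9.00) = -3.00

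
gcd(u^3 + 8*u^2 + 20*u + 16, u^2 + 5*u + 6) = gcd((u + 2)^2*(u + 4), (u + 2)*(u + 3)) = u + 2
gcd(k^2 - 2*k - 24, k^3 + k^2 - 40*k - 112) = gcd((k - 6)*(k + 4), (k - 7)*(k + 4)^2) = k + 4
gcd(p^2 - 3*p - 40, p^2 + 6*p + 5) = p + 5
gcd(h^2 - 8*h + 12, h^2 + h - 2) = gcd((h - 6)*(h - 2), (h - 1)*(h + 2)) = 1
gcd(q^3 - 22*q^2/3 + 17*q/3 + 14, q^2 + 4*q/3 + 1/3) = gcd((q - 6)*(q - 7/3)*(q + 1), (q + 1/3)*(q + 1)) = q + 1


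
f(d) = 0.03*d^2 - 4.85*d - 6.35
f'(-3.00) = -5.03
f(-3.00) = 8.47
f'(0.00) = -4.85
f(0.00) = -6.35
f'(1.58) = -4.76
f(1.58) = -13.94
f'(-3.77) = -5.08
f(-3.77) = 12.36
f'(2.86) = -4.68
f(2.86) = -19.98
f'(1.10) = -4.78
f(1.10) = -11.65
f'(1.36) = -4.77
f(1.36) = -12.89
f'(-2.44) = -5.00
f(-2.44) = 5.66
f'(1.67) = -4.75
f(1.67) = -14.37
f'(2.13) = -4.72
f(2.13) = -16.54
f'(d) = 0.06*d - 4.85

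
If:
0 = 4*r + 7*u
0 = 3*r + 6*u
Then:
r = 0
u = 0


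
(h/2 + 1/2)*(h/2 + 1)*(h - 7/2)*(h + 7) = h^4/4 + 13*h^3/8 - 3*h^2 - 133*h/8 - 49/4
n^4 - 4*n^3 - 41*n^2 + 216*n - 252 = (n - 6)*(n - 3)*(n - 2)*(n + 7)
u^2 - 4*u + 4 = (u - 2)^2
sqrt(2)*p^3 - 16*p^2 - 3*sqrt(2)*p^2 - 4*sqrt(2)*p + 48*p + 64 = (p - 4)*(p - 8*sqrt(2))*(sqrt(2)*p + sqrt(2))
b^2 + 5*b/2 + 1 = (b + 1/2)*(b + 2)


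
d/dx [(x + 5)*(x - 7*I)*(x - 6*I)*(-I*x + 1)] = -4*I*x^3 + x^2*(-36 - 15*I) + x*(-120 + 58*I) - 42 + 145*I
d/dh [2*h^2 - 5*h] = 4*h - 5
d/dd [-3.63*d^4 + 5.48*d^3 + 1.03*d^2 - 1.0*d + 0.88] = -14.52*d^3 + 16.44*d^2 + 2.06*d - 1.0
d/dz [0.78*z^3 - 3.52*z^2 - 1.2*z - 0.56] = 2.34*z^2 - 7.04*z - 1.2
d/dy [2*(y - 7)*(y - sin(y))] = 2*y + 2*(7 - y)*(cos(y) - 1) - 2*sin(y)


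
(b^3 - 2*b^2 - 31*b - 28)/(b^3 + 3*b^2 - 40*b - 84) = (b^3 - 2*b^2 - 31*b - 28)/(b^3 + 3*b^2 - 40*b - 84)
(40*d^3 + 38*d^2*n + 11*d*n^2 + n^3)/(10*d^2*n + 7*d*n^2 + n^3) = (4*d + n)/n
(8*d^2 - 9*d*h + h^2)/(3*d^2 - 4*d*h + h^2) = (8*d - h)/(3*d - h)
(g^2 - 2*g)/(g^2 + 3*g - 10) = g/(g + 5)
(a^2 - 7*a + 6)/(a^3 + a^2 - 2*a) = (a - 6)/(a*(a + 2))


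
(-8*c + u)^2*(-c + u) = -64*c^3 + 80*c^2*u - 17*c*u^2 + u^3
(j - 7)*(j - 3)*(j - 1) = j^3 - 11*j^2 + 31*j - 21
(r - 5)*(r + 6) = r^2 + r - 30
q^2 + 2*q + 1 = (q + 1)^2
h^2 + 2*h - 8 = (h - 2)*(h + 4)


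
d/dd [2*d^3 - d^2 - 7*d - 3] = 6*d^2 - 2*d - 7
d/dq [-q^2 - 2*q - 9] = -2*q - 2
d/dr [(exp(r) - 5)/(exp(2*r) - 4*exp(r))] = (-exp(2*r) + 10*exp(r) - 20)*exp(-r)/(exp(2*r) - 8*exp(r) + 16)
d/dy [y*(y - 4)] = 2*y - 4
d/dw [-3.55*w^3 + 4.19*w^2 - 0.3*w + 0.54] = -10.65*w^2 + 8.38*w - 0.3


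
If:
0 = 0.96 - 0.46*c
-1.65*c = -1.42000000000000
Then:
No Solution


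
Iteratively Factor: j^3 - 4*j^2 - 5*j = (j + 1)*(j^2 - 5*j) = (j - 5)*(j + 1)*(j)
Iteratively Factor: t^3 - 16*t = (t - 4)*(t^2 + 4*t) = t*(t - 4)*(t + 4)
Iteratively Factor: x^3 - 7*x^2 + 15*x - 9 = (x - 1)*(x^2 - 6*x + 9) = (x - 3)*(x - 1)*(x - 3)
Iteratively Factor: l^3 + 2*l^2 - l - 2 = (l - 1)*(l^2 + 3*l + 2) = (l - 1)*(l + 1)*(l + 2)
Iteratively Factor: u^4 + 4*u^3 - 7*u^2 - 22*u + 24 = (u - 2)*(u^3 + 6*u^2 + 5*u - 12) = (u - 2)*(u + 4)*(u^2 + 2*u - 3) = (u - 2)*(u + 3)*(u + 4)*(u - 1)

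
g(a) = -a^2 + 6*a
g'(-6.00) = 18.00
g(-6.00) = -72.00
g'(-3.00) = 12.00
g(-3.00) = -27.00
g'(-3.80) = 13.60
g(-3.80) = -37.24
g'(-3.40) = 12.80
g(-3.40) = -31.96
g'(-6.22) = 18.44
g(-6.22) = -76.01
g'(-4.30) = 14.60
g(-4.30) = -44.29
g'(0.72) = 4.56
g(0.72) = 3.80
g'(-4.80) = 15.60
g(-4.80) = -51.84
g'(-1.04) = 8.08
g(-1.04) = -7.32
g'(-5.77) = 17.54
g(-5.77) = -67.91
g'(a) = 6 - 2*a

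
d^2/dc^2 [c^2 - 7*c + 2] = 2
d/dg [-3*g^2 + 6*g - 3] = 6 - 6*g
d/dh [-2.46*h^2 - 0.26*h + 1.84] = -4.92*h - 0.26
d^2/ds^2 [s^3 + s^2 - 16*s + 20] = 6*s + 2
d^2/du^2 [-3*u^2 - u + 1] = -6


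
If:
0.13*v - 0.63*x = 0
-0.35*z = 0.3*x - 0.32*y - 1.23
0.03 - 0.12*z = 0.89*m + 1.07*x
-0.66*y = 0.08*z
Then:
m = 1.42323232323232*z - 4.89550561797753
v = 19.8692307692308 - 6.28041958041958*z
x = 4.1 - 1.2959595959596*z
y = -0.121212121212121*z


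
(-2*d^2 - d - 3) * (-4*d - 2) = 8*d^3 + 8*d^2 + 14*d + 6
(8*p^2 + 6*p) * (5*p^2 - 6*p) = 40*p^4 - 18*p^3 - 36*p^2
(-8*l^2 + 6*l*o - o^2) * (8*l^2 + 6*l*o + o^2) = -64*l^4 + 20*l^2*o^2 - o^4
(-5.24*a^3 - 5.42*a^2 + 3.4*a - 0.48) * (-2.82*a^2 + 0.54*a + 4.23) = 14.7768*a^5 + 12.4548*a^4 - 34.68*a^3 - 19.737*a^2 + 14.1228*a - 2.0304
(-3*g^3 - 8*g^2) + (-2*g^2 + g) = -3*g^3 - 10*g^2 + g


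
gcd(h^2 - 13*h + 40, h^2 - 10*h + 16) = h - 8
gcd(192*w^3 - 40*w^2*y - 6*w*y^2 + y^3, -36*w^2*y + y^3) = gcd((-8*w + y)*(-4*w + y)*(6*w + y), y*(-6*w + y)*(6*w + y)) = 6*w + y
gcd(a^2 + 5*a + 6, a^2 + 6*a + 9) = a + 3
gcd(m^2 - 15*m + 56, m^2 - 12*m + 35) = m - 7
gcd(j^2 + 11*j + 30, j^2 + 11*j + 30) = j^2 + 11*j + 30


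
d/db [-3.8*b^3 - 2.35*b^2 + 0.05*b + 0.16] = -11.4*b^2 - 4.7*b + 0.05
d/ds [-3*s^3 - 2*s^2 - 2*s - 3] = -9*s^2 - 4*s - 2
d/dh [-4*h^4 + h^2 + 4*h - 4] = -16*h^3 + 2*h + 4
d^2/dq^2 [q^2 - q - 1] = 2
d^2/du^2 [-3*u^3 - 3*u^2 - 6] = -18*u - 6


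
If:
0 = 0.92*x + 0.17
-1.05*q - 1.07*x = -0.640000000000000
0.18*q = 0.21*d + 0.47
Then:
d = -1.55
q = 0.80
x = -0.18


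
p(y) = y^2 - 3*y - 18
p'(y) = 2*y - 3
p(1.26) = -20.19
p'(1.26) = -0.48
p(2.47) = -19.31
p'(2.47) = 1.94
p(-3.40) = 3.76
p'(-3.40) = -9.80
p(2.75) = -18.69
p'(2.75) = 2.50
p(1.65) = -20.23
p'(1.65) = 0.30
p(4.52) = -11.13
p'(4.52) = 6.04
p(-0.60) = -15.84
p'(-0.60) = -4.20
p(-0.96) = -14.20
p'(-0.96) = -4.92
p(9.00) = 36.00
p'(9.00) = 15.00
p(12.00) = 90.00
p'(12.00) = 21.00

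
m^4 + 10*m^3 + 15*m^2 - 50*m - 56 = (m - 2)*(m + 1)*(m + 4)*(m + 7)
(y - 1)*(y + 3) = y^2 + 2*y - 3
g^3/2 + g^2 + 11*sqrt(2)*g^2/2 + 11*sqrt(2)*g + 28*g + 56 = (g/2 + 1)*(g + 4*sqrt(2))*(g + 7*sqrt(2))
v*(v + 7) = v^2 + 7*v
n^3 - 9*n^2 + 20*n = n*(n - 5)*(n - 4)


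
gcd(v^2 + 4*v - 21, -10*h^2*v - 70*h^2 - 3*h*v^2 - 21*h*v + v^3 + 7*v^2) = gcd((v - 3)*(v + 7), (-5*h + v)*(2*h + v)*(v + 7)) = v + 7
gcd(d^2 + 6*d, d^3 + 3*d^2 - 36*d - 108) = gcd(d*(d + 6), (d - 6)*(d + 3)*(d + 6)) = d + 6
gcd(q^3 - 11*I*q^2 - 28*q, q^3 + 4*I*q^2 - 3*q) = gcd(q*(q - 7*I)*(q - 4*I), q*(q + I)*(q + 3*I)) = q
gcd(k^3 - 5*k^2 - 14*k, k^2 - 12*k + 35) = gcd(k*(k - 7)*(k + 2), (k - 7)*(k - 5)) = k - 7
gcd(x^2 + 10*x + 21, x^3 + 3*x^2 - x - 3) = x + 3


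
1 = 1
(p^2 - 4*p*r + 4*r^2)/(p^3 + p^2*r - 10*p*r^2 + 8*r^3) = (p - 2*r)/(p^2 + 3*p*r - 4*r^2)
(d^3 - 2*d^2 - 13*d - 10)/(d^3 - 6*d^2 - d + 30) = (d + 1)/(d - 3)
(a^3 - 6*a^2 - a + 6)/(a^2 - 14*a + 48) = (a^2 - 1)/(a - 8)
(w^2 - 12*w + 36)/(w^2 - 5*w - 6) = (w - 6)/(w + 1)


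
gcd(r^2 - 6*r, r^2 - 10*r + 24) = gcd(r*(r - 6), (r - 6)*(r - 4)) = r - 6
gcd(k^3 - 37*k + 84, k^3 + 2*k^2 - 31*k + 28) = k^2 + 3*k - 28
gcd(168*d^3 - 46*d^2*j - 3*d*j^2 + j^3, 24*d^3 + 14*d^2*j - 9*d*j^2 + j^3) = 24*d^2 - 10*d*j + j^2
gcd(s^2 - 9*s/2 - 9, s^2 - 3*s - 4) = 1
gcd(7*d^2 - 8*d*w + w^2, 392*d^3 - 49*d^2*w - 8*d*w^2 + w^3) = -7*d + w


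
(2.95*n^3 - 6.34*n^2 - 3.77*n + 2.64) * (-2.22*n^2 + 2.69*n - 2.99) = -6.549*n^5 + 22.0103*n^4 - 17.5057*n^3 + 2.9545*n^2 + 18.3739*n - 7.8936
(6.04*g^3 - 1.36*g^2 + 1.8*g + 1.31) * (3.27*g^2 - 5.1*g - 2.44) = 19.7508*g^5 - 35.2512*g^4 - 1.9156*g^3 - 1.5779*g^2 - 11.073*g - 3.1964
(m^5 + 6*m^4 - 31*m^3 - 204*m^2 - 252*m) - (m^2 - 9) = m^5 + 6*m^4 - 31*m^3 - 205*m^2 - 252*m + 9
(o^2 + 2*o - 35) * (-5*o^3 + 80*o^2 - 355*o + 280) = -5*o^5 + 70*o^4 - 20*o^3 - 3230*o^2 + 12985*o - 9800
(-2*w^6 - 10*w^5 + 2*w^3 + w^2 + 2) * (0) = 0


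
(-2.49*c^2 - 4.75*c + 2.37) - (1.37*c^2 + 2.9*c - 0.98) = -3.86*c^2 - 7.65*c + 3.35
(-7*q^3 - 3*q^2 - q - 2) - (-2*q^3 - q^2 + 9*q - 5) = -5*q^3 - 2*q^2 - 10*q + 3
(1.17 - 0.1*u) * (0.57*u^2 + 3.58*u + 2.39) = -0.057*u^3 + 0.3089*u^2 + 3.9496*u + 2.7963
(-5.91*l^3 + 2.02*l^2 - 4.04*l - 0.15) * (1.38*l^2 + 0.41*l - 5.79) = -8.1558*l^5 + 0.3645*l^4 + 29.4719*l^3 - 13.5592*l^2 + 23.3301*l + 0.8685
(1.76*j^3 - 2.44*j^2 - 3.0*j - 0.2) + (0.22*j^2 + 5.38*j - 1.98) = 1.76*j^3 - 2.22*j^2 + 2.38*j - 2.18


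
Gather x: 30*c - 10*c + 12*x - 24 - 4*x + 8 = 20*c + 8*x - 16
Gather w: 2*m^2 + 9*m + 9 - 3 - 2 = 2*m^2 + 9*m + 4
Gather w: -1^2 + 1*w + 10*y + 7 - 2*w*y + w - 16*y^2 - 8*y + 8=w*(2 - 2*y) - 16*y^2 + 2*y + 14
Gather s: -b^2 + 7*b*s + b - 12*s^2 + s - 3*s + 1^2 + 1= -b^2 + b - 12*s^2 + s*(7*b - 2) + 2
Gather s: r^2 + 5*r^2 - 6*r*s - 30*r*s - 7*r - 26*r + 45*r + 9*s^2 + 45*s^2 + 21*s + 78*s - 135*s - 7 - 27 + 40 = 6*r^2 + 12*r + 54*s^2 + s*(-36*r - 36) + 6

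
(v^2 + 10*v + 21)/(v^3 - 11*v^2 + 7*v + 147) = (v + 7)/(v^2 - 14*v + 49)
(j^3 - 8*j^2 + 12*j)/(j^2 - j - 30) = j*(j - 2)/(j + 5)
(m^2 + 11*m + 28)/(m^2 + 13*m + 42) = (m + 4)/(m + 6)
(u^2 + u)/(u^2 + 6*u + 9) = u*(u + 1)/(u^2 + 6*u + 9)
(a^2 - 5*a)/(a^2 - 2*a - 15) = a/(a + 3)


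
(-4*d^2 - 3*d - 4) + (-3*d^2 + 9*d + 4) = -7*d^2 + 6*d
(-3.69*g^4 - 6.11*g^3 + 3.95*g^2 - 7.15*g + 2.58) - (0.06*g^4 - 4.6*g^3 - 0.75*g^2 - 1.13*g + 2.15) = -3.75*g^4 - 1.51*g^3 + 4.7*g^2 - 6.02*g + 0.43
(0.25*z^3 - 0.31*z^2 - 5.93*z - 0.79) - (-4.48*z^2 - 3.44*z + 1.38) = 0.25*z^3 + 4.17*z^2 - 2.49*z - 2.17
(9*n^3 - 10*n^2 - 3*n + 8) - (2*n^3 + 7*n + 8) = 7*n^3 - 10*n^2 - 10*n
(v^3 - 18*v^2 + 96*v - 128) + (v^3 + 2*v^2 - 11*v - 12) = 2*v^3 - 16*v^2 + 85*v - 140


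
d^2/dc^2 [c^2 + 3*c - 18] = 2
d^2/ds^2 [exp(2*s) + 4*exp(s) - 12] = 4*(exp(s) + 1)*exp(s)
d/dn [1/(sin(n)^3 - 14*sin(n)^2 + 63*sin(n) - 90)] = (-3*sin(n)^2 + 28*sin(n) - 63)*cos(n)/(sin(n)^3 - 14*sin(n)^2 + 63*sin(n) - 90)^2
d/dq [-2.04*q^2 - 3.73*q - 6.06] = -4.08*q - 3.73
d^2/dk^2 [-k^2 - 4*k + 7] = -2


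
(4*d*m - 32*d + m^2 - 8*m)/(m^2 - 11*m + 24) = (4*d + m)/(m - 3)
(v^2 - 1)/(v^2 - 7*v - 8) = (v - 1)/(v - 8)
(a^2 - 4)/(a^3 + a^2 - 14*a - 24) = (a - 2)/(a^2 - a - 12)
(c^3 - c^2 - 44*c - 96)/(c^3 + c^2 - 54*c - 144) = (c + 4)/(c + 6)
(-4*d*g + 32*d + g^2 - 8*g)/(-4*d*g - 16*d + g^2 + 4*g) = (g - 8)/(g + 4)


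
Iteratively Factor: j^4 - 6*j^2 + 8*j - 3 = (j - 1)*(j^3 + j^2 - 5*j + 3) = (j - 1)^2*(j^2 + 2*j - 3) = (j - 1)^3*(j + 3)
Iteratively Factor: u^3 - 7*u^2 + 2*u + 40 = (u - 4)*(u^2 - 3*u - 10) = (u - 5)*(u - 4)*(u + 2)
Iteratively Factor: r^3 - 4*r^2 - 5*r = (r)*(r^2 - 4*r - 5) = r*(r - 5)*(r + 1)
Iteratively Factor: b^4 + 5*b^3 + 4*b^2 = (b + 1)*(b^3 + 4*b^2) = (b + 1)*(b + 4)*(b^2) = b*(b + 1)*(b + 4)*(b)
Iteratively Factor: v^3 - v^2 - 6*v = (v - 3)*(v^2 + 2*v) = v*(v - 3)*(v + 2)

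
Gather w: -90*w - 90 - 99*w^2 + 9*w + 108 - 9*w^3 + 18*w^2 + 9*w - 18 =-9*w^3 - 81*w^2 - 72*w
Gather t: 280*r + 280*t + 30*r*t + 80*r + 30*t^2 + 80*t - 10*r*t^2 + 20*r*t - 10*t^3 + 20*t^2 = 360*r - 10*t^3 + t^2*(50 - 10*r) + t*(50*r + 360)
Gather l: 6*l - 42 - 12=6*l - 54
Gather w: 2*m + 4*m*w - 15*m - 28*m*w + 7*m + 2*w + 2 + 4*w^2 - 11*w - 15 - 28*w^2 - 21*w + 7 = -6*m - 24*w^2 + w*(-24*m - 30) - 6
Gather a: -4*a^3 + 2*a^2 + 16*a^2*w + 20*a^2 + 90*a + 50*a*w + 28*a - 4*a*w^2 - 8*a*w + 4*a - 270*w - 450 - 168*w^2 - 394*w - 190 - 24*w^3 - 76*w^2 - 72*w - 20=-4*a^3 + a^2*(16*w + 22) + a*(-4*w^2 + 42*w + 122) - 24*w^3 - 244*w^2 - 736*w - 660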